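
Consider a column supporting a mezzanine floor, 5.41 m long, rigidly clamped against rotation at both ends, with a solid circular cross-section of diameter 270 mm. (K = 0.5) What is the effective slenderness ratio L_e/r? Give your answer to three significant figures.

For a solid circle r = d/4 = 270/4 = 67.50 mm
L_e = K·L = 0.5 × 5.41 m = 2.705 m = 2705.0 mm
λ = L_e / r_min = 2705.0 / 67.50 = 40.1

λ ≈ 40.1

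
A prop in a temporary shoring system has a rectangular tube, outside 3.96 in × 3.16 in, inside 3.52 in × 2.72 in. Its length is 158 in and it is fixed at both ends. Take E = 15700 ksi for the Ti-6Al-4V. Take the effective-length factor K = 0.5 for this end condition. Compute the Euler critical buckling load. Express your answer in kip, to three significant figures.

Weak-axis I_min = (h_o·b_o³ − h_i·b_i³)/12 with b_o = 3.16, b_i = 2.720 in (shorter outer/inner sides).
I_min = (3.96×3.16³ − 3.520×2.720³)/12 = 4.510 in⁴
Effective length L_e = K·L = 0.5 × 158 = 79.00 in
P_cr = π²EI / L_e² = π² × 15700×10³ × 4.510 / 79.00² = 1.120×10^5 lb

P_cr ≈ 112 kip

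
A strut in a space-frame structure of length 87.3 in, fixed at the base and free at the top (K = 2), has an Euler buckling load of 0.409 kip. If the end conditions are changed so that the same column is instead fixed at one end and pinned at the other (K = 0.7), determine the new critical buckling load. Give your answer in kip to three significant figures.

P_cr ≈ 3.34 kip

P_cr ∝ 1/K², so P_cr,new = P_cr,old × (K_old/K_new)² = 0.409 × (2/0.7)²
= 0.409 × 8.163 = 3.34 kip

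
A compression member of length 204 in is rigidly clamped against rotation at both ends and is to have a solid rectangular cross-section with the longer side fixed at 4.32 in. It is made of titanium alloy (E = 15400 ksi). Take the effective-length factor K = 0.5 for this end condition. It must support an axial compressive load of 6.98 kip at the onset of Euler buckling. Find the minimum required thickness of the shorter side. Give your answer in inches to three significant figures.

L_e = K·L = 0.5 × 204 = 102.0 in
Required I = P_cr·L_e²/(π²E) = 6.980×10^3 × 102.0² / (π² × 1.54×10^7) = 0.4778 in⁴
Rectangle, weak axis: I_min = h·b³/12 with h = 4.32 in fixed  ⇒  b = (12I/h)^(1/3) = 1.10 in

b ≈ 1.10 in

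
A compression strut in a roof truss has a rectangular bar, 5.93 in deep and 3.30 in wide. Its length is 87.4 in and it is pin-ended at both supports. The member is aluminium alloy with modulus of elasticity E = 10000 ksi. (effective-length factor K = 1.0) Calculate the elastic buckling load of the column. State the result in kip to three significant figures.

P_cr ≈ 229 kip

Buckling occurs about the weak axis: I_min = h·b³/12 with b = 3.30 in (the shorter side).
I_min = 5.93×3.30³/12 = 17.76 in⁴
Effective length L_e = K·L = 1 × 87.4 = 87.40 in
P_cr = π²EI / L_e² = π² × 10000×10³ × 17.76 / 87.40² = 2.295×10^5 lb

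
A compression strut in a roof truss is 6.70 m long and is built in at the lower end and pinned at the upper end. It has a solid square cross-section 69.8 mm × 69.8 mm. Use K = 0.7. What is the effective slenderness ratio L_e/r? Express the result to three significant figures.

λ ≈ 233

For a square r = a/√12 = 69.8/√12 = 20.15 mm
L_e = K·L = 0.7 × 6.70 m = 4.690 m = 4690.0 mm
λ = L_e / r_min = 4690.0 / 20.15 = 233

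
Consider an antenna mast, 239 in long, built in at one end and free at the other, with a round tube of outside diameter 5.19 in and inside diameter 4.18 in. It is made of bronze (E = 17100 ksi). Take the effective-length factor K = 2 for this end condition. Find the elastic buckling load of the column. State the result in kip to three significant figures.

d_o = 5.19 in, d_i = 4.18 in
I = π(d_o⁴ − d_i⁴)/64 = π(5.19⁴ − 4.180⁴)/64 = 20.63 in⁴
Effective length L_e = K·L = 2 × 239 = 478.0 in
P_cr = π²EI / L_e² = π² × 17100×10³ × 20.63 / 478.0² = 1.524×10^4 lb

P_cr ≈ 15.2 kip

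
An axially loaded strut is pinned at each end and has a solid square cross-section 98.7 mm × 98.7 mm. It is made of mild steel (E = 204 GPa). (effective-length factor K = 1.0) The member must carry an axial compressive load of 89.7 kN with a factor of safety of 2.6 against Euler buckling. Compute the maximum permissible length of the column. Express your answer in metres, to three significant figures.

L_max ≈ 8.26 m

I = a⁴/12 = 98.7⁴/12 = 7.908×10^6 mm⁴
I = 7.908×10^-6 m⁴
Required critical load P_cr = n·P = 2.6 × 89.7 = 233.2 kN = 2.332×10^5 N
From P_cr = π²EI/(K·L)²:  L = (1/K)·√(π²EI/P_cr) = (1/1)·√(π²×2.04×10^11×7.908×10^-6/2.332×10^5)
L = 8.26 m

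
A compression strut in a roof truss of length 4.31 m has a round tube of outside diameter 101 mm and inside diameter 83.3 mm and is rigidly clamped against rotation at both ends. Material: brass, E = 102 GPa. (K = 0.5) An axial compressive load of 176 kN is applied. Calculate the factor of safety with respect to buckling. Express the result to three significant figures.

n ≈ 3.38

d_o = 101 mm, d_i = 83.3 mm
I = π(d_o⁴ − d_i⁴)/64 = π(101⁴ − 83.30⁴)/64 = 2.745×10^6 mm⁴
I = 2.745×10^6 mm⁴ = 2.745×10^-6 m⁴
Effective length L_e = K·L = 0.5 × 4.31 = 2.155 m
P_cr = π²EI / L_e² = π² × 102×10⁹ × 2.745×10^-6 / 2.155² = 5.950×10^5 N
Factor of safety n = P_cr / P = 594.95 / 176 = 3.38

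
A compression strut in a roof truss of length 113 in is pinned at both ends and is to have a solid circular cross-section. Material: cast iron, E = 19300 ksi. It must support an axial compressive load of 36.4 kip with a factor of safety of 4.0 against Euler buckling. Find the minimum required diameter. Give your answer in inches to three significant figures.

d ≈ 3.76 in

Required P_cr = n·P = 4.0 × 36.4 = 145.6 kip
L_e = K·L = 1 × 113 = 113.0 in
Required I = P_cr·L_e²/(π²E) = 1.456×10^5 × 113.0² / (π² × 1.93×10^7) = 9.760 in⁴
Solid circle: I = πd⁴/64  ⇒  d = (64I/π)^(1/4) = (64×9.760/π)^(1/4) = 3.76 in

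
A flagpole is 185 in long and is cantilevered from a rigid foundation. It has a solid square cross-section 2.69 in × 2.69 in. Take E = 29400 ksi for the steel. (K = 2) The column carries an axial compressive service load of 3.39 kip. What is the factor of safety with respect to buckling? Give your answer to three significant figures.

n ≈ 2.73

I = a⁴/12 = 2.69⁴/12 = 4.363 in⁴
Effective length L_e = K·L = 2 × 185 = 370.0 in
P_cr = π²EI / L_e² = π² × 29400×10³ × 4.363 / 370.0² = 9.249×10^3 lb
Factor of safety n = P_cr / P = 9.2485 / 3.39 = 2.73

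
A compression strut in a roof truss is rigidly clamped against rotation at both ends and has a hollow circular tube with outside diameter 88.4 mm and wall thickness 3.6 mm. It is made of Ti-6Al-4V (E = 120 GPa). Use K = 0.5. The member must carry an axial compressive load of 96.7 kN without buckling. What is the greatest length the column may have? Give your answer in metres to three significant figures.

Inner diameter d_i = 88.4 − 2×3.6 = 81.20 mm
I = π(d_o⁴ − d_i⁴)/64 = π(88.4⁴ − 81.20⁴)/64 = 8.636×10^5 mm⁴
I = 8.636×10^-7 m⁴
At the buckling limit P_cr = P = 9.670×10^4 N
From P_cr = π²EI/(K·L)²:  L = (1/K)·√(π²EI/P_cr) = (1/0.5)·√(π²×1.20×10^11×8.636×10^-7/9.670×10^4)
L = 6.50 m

L_max ≈ 6.50 m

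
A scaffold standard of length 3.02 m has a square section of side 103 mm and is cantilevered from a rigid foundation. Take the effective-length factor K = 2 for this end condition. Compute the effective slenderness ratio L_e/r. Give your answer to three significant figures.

λ ≈ 203

I = a⁴/12 = 103⁴/12 = 9.379×10^6 mm⁴
A = 1.061×10^4 mm²;  r_min = √(I/A) = √(9.379×10^6/1.061×10^4) = 29.73 mm
L_e = K·L = 2 × 3.02 m = 6.040 m = 6040.0 mm
λ = L_e / r_min = 6040.0 / 29.73 = 203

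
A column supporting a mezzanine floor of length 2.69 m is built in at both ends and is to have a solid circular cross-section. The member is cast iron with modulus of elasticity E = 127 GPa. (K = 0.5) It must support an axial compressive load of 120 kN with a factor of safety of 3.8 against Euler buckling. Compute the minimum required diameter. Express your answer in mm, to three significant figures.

d ≈ 60.5 mm

Required P_cr = n·P = 3.8 × 120 = 456.0 kN
L_e = K·L = 0.5 × 2.69 = 1.345 m
Required I = P_cr·L_e²/(π²E) = 4.560×10^5 × 1.345² / (π² × 1.27×10^11) = 6.581×10^-7 m⁴
I_req = 6.581×10^5 mm⁴
Solid circle: I = πd⁴/64  ⇒  d = (64I/π)^(1/4) = (64×6.581×10^5/π)^(1/4) = 60.5 mm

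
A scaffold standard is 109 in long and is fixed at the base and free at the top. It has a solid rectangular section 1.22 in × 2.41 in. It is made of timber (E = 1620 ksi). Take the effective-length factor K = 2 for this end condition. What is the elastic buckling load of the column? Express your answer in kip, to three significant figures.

P_cr ≈ 0.123 kip

Buckling occurs about the weak axis: I_min = h·b³/12 with b = 1.22 in (the shorter side).
I_min = 2.41×1.22³/12 = 0.3647 in⁴
Effective length L_e = K·L = 2 × 109 = 218.0 in
P_cr = π²EI / L_e² = π² × 1620×10³ × 0.3647 / 218.0² = 122.7 lb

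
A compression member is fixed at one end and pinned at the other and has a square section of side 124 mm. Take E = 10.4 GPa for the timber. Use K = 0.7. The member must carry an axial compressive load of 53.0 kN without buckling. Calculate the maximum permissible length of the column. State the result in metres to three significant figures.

L_max ≈ 8.82 m

I = a⁴/12 = 124⁴/12 = 1.970×10^7 mm⁴
I = 1.970×10^-5 m⁴
At the buckling limit P_cr = P = 5.300×10^4 N
From P_cr = π²EI/(K·L)²:  L = (1/K)·√(π²EI/P_cr) = (1/0.7)·√(π²×1.04×10^10×1.970×10^-5/5.300×10^4)
L = 8.82 m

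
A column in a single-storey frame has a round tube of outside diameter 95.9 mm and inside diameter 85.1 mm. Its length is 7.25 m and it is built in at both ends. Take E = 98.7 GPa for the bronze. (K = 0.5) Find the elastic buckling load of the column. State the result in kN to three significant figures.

P_cr ≈ 117 kN

d_o = 95.9 mm, d_i = 85.1 mm
I = π(d_o⁴ − d_i⁴)/64 = π(95.9⁴ − 85.10⁴)/64 = 1.577×10^6 mm⁴
I = 1.577×10^6 mm⁴ = 1.577×10^-6 m⁴
Effective length L_e = K·L = 0.5 × 7.25 = 3.625 m
P_cr = π²EI / L_e² = π² × 98.7×10⁹ × 1.577×10^-6 / 3.625² = 1.169×10^5 N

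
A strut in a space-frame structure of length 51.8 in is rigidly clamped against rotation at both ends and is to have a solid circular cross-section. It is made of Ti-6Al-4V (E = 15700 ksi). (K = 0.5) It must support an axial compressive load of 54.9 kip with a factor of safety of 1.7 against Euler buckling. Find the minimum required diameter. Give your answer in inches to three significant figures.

d ≈ 1.69 in

Required P_cr = n·P = 1.7 × 54.9 = 93.33 kip
L_e = K·L = 0.5 × 51.8 = 25.90 in
Required I = P_cr·L_e²/(π²E) = 9.333×10^4 × 25.90² / (π² × 1.57×10^7) = 0.4040 in⁴
Solid circle: I = πd⁴/64  ⇒  d = (64I/π)^(1/4) = (64×0.4040/π)^(1/4) = 1.69 in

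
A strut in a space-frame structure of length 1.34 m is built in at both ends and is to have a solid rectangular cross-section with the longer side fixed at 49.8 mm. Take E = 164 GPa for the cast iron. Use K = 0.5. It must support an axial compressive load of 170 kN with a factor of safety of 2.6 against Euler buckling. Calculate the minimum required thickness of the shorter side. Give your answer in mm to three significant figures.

b ≈ 30.9 mm

Required P_cr = n·P = 2.6 × 170 = 442.0 kN
L_e = K·L = 0.5 × 1.34 = 0.6700 m
Required I = P_cr·L_e²/(π²E) = 4.420×10^5 × 0.6700² / (π² × 1.64×10^11) = 1.226×10^-7 m⁴
I_req = 1.226×10^5 mm⁴
Rectangle, weak axis: I_min = h·b³/12 with h = 49.8 mm fixed  ⇒  b = (12I/h)^(1/3) = 30.9 mm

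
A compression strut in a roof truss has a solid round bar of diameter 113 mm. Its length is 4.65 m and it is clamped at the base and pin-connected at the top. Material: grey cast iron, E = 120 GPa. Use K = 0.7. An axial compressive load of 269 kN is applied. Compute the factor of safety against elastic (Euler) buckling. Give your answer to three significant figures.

I = πd⁴/64 = π×113⁴/64 = 8.004×10^6 mm⁴
I = 8.004×10^6 mm⁴ = 8.004×10^-6 m⁴
Effective length L_e = K·L = 0.7 × 4.65 = 3.255 m
P_cr = π²EI / L_e² = π² × 120×10⁹ × 8.004×10^-6 / 3.255² = 8.947×10^5 N
Factor of safety n = P_cr / P = 894.67 / 269 = 3.33

n ≈ 3.33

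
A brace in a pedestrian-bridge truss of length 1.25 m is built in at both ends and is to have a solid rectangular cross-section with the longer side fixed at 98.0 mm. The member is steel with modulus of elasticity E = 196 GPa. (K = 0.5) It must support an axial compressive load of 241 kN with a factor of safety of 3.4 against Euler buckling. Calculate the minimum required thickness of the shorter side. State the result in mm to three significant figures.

b ≈ 27.3 mm

Required P_cr = n·P = 3.4 × 241 = 819.4 kN
L_e = K·L = 0.5 × 1.25 = 0.6250 m
Required I = P_cr·L_e²/(π²E) = 8.194×10^5 × 0.6250² / (π² × 1.96×10^11) = 1.655×10^-7 m⁴
I_req = 1.655×10^5 mm⁴
Rectangle, weak axis: I_min = h·b³/12 with h = 98.0 mm fixed  ⇒  b = (12I/h)^(1/3) = 27.3 mm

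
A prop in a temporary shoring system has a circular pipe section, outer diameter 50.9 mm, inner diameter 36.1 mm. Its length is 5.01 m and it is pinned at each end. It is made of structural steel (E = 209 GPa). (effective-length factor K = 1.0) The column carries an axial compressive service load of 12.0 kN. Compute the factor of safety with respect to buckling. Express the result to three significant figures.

d_o = 50.9 mm, d_i = 36.1 mm
I = π(d_o⁴ − d_i⁴)/64 = π(50.9⁴ − 36.10⁴)/64 = 2.461×10^5 mm⁴
I = 2.461×10^5 mm⁴ = 2.461×10^-7 m⁴
Effective length L_e = K·L = 1 × 5.01 = 5.010 m
P_cr = π²EI / L_e² = π² × 209×10⁹ × 2.461×10^-7 / 5.010² = 2.023×10^4 N
Factor of safety n = P_cr / P = 20.226 / 12.0 = 1.69

n ≈ 1.69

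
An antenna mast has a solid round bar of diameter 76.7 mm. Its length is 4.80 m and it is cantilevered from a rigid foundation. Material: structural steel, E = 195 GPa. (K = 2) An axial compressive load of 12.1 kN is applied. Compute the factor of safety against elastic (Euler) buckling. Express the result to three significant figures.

I = πd⁴/64 = π×76.7⁴/64 = 1.699×10^6 mm⁴
I = 1.699×10^6 mm⁴ = 1.699×10^-6 m⁴
Effective length L_e = K·L = 2 × 4.80 = 9.600 m
P_cr = π²EI / L_e² = π² × 195×10⁹ × 1.699×10^-6 / 9.600² = 3.548×10^4 N
Factor of safety n = P_cr / P = 35.477 / 12.1 = 2.93

n ≈ 2.93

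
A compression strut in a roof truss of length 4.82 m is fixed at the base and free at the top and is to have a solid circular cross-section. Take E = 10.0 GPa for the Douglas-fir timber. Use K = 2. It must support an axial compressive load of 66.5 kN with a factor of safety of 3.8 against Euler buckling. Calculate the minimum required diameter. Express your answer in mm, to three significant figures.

d ≈ 264 mm

Required P_cr = n·P = 3.8 × 66.5 = 252.7 kN
L_e = K·L = 2 × 4.82 = 9.640 m
Required I = P_cr·L_e²/(π²E) = 2.527×10^5 × 9.640² / (π² × 1.00×10^10) = 2.379×10^-4 m⁴
I_req = 2.379×10^8 mm⁴
Solid circle: I = πd⁴/64  ⇒  d = (64I/π)^(1/4) = (64×2.379×10^8/π)^(1/4) = 264 mm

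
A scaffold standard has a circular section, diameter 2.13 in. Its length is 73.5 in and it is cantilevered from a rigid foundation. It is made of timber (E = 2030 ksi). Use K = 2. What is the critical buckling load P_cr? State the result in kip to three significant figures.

P_cr ≈ 0.937 kip

I = πd⁴/64 = π×2.13⁴/64 = 1.010 in⁴
Effective length L_e = K·L = 2 × 73.5 = 147.0 in
P_cr = π²EI / L_e² = π² × 2030×10³ × 1.010 / 147.0² = 936.8 lb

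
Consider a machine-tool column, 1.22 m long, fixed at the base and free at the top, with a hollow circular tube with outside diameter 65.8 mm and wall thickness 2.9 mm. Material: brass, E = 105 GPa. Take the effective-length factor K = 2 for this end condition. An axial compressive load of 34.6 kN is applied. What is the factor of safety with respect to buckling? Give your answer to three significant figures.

n ≈ 1.43

Inner diameter d_i = 65.8 − 2×2.9 = 60.00 mm
I = π(d_o⁴ − d_i⁴)/64 = π(65.8⁴ − 60.00⁴)/64 = 2.840×10^5 mm⁴
I = 2.840×10^5 mm⁴ = 2.840×10^-7 m⁴
Effective length L_e = K·L = 2 × 1.22 = 2.440 m
P_cr = π²EI / L_e² = π² × 105×10⁹ × 2.840×10^-7 / 2.440² = 4.944×10^4 N
Factor of safety n = P_cr / P = 49.436 / 34.6 = 1.43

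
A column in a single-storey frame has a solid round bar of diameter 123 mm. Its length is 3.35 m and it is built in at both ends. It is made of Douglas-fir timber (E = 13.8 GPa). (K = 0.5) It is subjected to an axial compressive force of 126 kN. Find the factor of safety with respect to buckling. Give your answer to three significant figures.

I = πd⁴/64 = π×123⁴/64 = 1.124×10^7 mm⁴
I = 1.124×10^7 mm⁴ = 1.124×10^-5 m⁴
Effective length L_e = K·L = 0.5 × 3.35 = 1.675 m
P_cr = π²EI / L_e² = π² × 13.8×10⁹ × 1.124×10^-5 / 1.675² = 5.454×10^5 N
Factor of safety n = P_cr / P = 545.43 / 126 = 4.33

n ≈ 4.33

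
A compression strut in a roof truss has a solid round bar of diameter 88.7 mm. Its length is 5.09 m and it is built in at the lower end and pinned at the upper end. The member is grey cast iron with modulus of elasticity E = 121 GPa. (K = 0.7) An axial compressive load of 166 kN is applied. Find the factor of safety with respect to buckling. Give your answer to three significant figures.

n ≈ 1.72

I = πd⁴/64 = π×88.7⁴/64 = 3.039×10^6 mm⁴
I = 3.039×10^6 mm⁴ = 3.039×10^-6 m⁴
Effective length L_e = K·L = 0.7 × 5.09 = 3.563 m
P_cr = π²EI / L_e² = π² × 121×10⁹ × 3.039×10^-6 / 3.563² = 2.858×10^5 N
Factor of safety n = P_cr / P = 285.84 / 166 = 1.72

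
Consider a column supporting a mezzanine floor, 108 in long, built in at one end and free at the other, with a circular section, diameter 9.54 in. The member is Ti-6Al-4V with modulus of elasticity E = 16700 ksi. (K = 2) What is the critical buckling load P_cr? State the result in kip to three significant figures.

I = πd⁴/64 = π×9.54⁴/64 = 406.6 in⁴
Effective length L_e = K·L = 2 × 108 = 216.0 in
P_cr = π²EI / L_e² = π² × 16700×10³ × 406.6 / 216.0² = 1.436×10^6 lb

P_cr ≈ 1440 kip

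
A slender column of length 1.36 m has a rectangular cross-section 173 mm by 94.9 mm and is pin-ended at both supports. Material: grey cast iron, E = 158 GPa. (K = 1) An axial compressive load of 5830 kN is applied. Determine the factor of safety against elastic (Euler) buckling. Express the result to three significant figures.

n ≈ 1.78

Buckling occurs about the weak axis: I_min = h·b³/12 with b = 94.9 mm (the shorter side).
I_min = 173×94.9³/12 = 1.232×10^7 mm⁴
I = 1.232×10^7 mm⁴ = 1.232×10^-5 m⁴
Effective length L_e = K·L = 1 × 1.36 = 1.360 m
P_cr = π²EI / L_e² = π² × 158×10⁹ × 1.232×10^-5 / 1.360² = 1.039×10^7 N
Factor of safety n = P_cr / P = 10388 / 5830 = 1.78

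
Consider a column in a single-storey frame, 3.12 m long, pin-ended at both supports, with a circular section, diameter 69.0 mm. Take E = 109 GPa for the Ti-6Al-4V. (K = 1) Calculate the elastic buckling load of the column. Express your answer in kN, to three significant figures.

P_cr ≈ 123 kN

I = πd⁴/64 = π×69.0⁴/64 = 1.113×10^6 mm⁴
I = 1.113×10^6 mm⁴ = 1.113×10^-6 m⁴
Effective length L_e = K·L = 1 × 3.12 = 3.120 m
P_cr = π²EI / L_e² = π² × 109×10⁹ × 1.113×10^-6 / 3.120² = 1.230×10^5 N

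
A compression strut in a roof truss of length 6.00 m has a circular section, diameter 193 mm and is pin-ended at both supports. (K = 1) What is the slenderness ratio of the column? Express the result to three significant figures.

λ ≈ 124

For a solid circle r = d/4 = 193/4 = 48.25 mm
L_e = K·L = 1 × 6.00 m = 6.000 m = 6000.0 mm
λ = L_e / r_min = 6000.0 / 48.25 = 124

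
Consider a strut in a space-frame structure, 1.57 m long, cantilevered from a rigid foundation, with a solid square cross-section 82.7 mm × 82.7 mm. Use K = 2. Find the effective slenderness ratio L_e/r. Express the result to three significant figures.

For a square r = a/√12 = 82.7/√12 = 23.87 mm
L_e = K·L = 2 × 1.57 m = 3.140 m = 3140.0 mm
λ = L_e / r_min = 3140.0 / 23.87 = 132

λ ≈ 132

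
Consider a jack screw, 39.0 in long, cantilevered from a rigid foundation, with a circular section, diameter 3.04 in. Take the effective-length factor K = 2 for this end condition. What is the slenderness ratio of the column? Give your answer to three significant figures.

λ ≈ 103

I = πd⁴/64 = π×3.04⁴/64 = 4.192 in⁴
A = 7.258 in²;  r_min = √(I/A) = √(4.192/7.258) = 0.7600 in
L_e = K·L = 2 × 39.0 = 78.00 in
λ = L_e / r_min = 78.000 / 0.7600 = 103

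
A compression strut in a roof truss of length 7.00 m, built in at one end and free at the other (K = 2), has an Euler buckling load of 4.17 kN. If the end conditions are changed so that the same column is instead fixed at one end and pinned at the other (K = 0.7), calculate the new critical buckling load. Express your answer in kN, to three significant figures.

P_cr ≈ 34.0 kN

P_cr ∝ 1/K², so P_cr,new = P_cr,old × (K_old/K_new)² = 4.17 × (2/0.7)²
= 4.17 × 8.163 = 34.0 kN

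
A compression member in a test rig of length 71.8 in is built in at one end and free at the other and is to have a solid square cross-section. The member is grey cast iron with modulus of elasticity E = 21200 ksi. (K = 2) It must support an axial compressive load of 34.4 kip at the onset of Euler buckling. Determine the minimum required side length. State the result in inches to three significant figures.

a ≈ 2.53 in

L_e = K·L = 2 × 71.8 = 143.6 in
Required I = P_cr·L_e²/(π²E) = 3.440×10^4 × 143.6² / (π² × 2.12×10^7) = 3.390 in⁴
Solid square: I = a⁴/12  ⇒  a = (12I)^(1/4) = (12×3.390)^(1/4) = 2.53 in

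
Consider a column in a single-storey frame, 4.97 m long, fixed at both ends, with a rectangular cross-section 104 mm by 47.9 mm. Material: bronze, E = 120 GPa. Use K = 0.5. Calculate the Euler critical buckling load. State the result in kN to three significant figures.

Buckling occurs about the weak axis: I_min = h·b³/12 with b = 47.9 mm (the shorter side).
I_min = 104×47.9³/12 = 9.525×10^5 mm⁴
I = 9.525×10^5 mm⁴ = 9.525×10^-7 m⁴
Effective length L_e = K·L = 0.5 × 4.97 = 2.485 m
P_cr = π²EI / L_e² = π² × 120×10⁹ × 9.525×10^-7 / 2.485² = 1.827×10^5 N

P_cr ≈ 183 kN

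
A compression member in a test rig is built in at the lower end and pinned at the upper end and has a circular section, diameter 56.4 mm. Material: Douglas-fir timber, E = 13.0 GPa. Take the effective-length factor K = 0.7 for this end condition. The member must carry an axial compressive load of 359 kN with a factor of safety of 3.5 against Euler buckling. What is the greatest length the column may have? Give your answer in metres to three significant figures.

L_max ≈ 0.322 m

I = πd⁴/64 = π×56.4⁴/64 = 4.967×10^5 mm⁴
I = 4.967×10^-7 m⁴
Required critical load P_cr = n·P = 3.5 × 359 = 1256 kN = 1.256×10^6 N
From P_cr = π²EI/(K·L)²:  L = (1/K)·√(π²EI/P_cr) = (1/0.7)·√(π²×1.30×10^10×4.967×10^-7/1.256×10^6)
L = 0.322 m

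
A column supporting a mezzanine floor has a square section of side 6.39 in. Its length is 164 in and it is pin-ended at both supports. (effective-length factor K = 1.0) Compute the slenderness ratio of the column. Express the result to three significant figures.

I = a⁴/12 = 6.39⁴/12 = 138.9 in⁴
A = 40.83 in²;  r_min = √(I/A) = √(138.9/40.83) = 1.845 in
L_e = K·L = 1 × 164 = 164.0 in
λ = L_e / r_min = 164.00 / 1.845 = 88.9

λ ≈ 88.9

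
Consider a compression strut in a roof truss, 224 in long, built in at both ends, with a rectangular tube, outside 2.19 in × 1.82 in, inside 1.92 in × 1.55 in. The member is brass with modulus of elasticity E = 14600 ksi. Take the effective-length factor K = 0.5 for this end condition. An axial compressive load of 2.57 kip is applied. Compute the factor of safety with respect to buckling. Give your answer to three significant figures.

Weak-axis I_min = (h_o·b_o³ − h_i·b_i³)/12 with b_o = 1.82, b_i = 1.550 in (shorter outer/inner sides).
I_min = (2.19×1.82³ − 1.920×1.550³)/12 = 0.5044 in⁴
Effective length L_e = K·L = 0.5 × 224 = 112.0 in
P_cr = π²EI / L_e² = π² × 14600×10³ × 0.5044 / 112.0² = 5.794×10^3 lb
Factor of safety n = P_cr / P = 5.7941 / 2.57 = 2.25

n ≈ 2.25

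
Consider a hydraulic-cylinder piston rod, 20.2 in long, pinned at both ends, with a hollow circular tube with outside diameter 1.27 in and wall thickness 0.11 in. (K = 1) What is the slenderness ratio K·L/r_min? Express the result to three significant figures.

λ ≈ 49.0

Inner diameter d_i = 1.27 − 2×0.11 = 1.050 in
I = π(d_o⁴ − d_i⁴)/64 = π(1.27⁴ − 1.050⁴)/64 = 6.803×10^-2 in⁴
A = 0.4009 in²;  r_min = √(I/A) = √(6.803×10^-2/0.4009) = 0.4120 in
L_e = K·L = 1 × 20.2 = 20.20 in
λ = L_e / r_min = 20.200 / 0.4120 = 49.0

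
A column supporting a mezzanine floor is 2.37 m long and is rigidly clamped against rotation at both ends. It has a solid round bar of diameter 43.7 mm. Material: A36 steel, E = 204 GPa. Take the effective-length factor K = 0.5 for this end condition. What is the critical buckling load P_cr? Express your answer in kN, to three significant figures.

I = πd⁴/64 = π×43.7⁴/64 = 1.790×10^5 mm⁴
I = 1.790×10^5 mm⁴ = 1.790×10^-7 m⁴
Effective length L_e = K·L = 0.5 × 2.37 = 1.185 m
P_cr = π²EI / L_e² = π² × 204×10⁹ × 1.790×10^-7 / 1.185² = 2.567×10^5 N

P_cr ≈ 257 kN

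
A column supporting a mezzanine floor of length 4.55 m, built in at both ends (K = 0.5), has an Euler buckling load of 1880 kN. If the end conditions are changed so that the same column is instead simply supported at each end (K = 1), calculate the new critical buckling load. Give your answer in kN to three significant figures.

P_cr ∝ 1/K², so P_cr,new = P_cr,old × (K_old/K_new)² = 1880 × (0.5/1)²
= 1880 × 0.2500 = 470 kN

P_cr ≈ 470 kN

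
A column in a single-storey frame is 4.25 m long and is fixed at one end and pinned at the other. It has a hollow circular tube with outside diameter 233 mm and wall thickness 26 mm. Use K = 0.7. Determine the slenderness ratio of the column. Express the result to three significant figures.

λ ≈ 40.3

Inner diameter d_i = 233 − 2×26 = 181.0 mm
I = π(d_o⁴ − d_i⁴)/64 = π(233⁴ − 181.0⁴)/64 = 9.199×10^7 mm⁴
A = 1.691×10^4 mm²;  r_min = √(I/A) = √(9.199×10^7/1.691×10^4) = 73.76 mm
L_e = K·L = 0.7 × 4.25 m = 2.975 m = 2975.0 mm
λ = L_e / r_min = 2975.0 / 73.76 = 40.3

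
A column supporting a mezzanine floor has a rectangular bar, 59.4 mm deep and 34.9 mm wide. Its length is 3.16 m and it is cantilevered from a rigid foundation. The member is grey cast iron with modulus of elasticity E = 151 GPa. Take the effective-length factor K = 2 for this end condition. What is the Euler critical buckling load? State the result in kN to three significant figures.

P_cr ≈ 7.85 kN

Buckling occurs about the weak axis: I_min = h·b³/12 with b = 34.9 mm (the shorter side).
I_min = 59.4×34.9³/12 = 2.104×10^5 mm⁴
I = 2.104×10^5 mm⁴ = 2.104×10^-7 m⁴
Effective length L_e = K·L = 2 × 3.16 = 6.320 m
P_cr = π²EI / L_e² = π² × 151×10⁹ × 2.104×10^-7 / 6.320² = 7.851×10^3 N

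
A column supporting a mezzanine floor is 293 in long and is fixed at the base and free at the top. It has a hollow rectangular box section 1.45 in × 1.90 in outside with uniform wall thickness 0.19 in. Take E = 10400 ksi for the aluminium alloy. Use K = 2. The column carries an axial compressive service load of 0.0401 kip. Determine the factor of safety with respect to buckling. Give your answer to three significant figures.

n ≈ 2.44

Inner dimensions: h_i = 1.90 − 2×0.19 = 1.520 in, b_i = 1.45 − 2×0.19 = 1.070 in
Weak-axis I_min = (h_o·b_o³ − h_i·b_i³)/12 with b_o = 1.45, b_i = 1.070 in (shorter outer/inner sides).
I_min = (1.90×1.45³ − 1.520×1.070³)/12 = 0.3275 in⁴
Effective length L_e = K·L = 2 × 293 = 586.0 in
P_cr = π²EI / L_e² = π² × 10400×10³ × 0.3275 / 586.0² = 97.90 lb
Factor of safety n = P_cr / P = 0.097900 / 0.0401 = 2.44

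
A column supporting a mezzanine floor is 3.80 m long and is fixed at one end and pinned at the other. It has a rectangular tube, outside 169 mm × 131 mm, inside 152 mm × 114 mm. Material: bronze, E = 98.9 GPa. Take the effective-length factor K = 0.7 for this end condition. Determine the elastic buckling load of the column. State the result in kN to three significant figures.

P_cr ≈ 1780 kN

Weak-axis I_min = (h_o·b_o³ − h_i·b_i³)/12 with b_o = 131, b_i = 114.0 mm (shorter outer/inner sides).
I_min = (169×131³ − 152.0×114.0³)/12 = 1.289×10^7 mm⁴
I = 1.289×10^7 mm⁴ = 1.289×10^-5 m⁴
Effective length L_e = K·L = 0.7 × 3.80 = 2.660 m
P_cr = π²EI / L_e² = π² × 98.9×10⁹ × 1.289×10^-5 / 2.660² = 1.779×10^6 N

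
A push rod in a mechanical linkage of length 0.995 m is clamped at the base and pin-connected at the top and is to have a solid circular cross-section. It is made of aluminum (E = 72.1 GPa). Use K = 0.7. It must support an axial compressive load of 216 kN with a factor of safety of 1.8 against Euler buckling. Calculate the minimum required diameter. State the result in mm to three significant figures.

Required P_cr = n·P = 1.8 × 216 = 388.8 kN
L_e = K·L = 0.7 × 0.995 = 0.6965 m
Required I = P_cr·L_e²/(π²E) = 3.888×10^5 × 0.6965² / (π² × 7.21×10^10) = 2.651×10^-7 m⁴
I_req = 2.651×10^5 mm⁴
Solid circle: I = πd⁴/64  ⇒  d = (64I/π)^(1/4) = (64×2.651×10^5/π)^(1/4) = 48.2 mm

d ≈ 48.2 mm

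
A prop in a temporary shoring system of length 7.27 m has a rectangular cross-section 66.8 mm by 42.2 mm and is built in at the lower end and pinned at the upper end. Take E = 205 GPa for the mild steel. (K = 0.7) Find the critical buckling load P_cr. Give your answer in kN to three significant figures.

Buckling occurs about the weak axis: I_min = h·b³/12 with b = 42.2 mm (the shorter side).
I_min = 66.8×42.2³/12 = 4.183×10^5 mm⁴
I = 4.183×10^5 mm⁴ = 4.183×10^-7 m⁴
Effective length L_e = K·L = 0.7 × 7.27 = 5.089 m
P_cr = π²EI / L_e² = π² × 205×10⁹ × 4.183×10^-7 / 5.089² = 3.268×10^4 N

P_cr ≈ 32.7 kN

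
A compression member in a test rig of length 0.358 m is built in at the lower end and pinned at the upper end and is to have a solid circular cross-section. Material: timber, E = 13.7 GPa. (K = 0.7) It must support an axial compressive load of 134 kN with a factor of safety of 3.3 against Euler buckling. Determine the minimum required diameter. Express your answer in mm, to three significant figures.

Required P_cr = n·P = 3.3 × 134 = 442.2 kN
L_e = K·L = 0.7 × 0.358 = 0.2506 m
Required I = P_cr·L_e²/(π²E) = 4.422×10^5 × 0.2506² / (π² × 1.37×10^10) = 2.054×10^-7 m⁴
I_req = 2.054×10^5 mm⁴
Solid circle: I = πd⁴/64  ⇒  d = (64I/π)^(1/4) = (64×2.054×10^5/π)^(1/4) = 45.2 mm

d ≈ 45.2 mm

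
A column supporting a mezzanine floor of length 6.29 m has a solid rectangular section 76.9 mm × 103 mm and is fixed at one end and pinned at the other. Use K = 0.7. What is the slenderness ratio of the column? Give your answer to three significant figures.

For a rectangle r_min = b/√12 = 76.9/√12 = 22.20 mm
L_e = K·L = 0.7 × 6.29 m = 4.403 m = 4403.0 mm
λ = L_e / r_min = 4403.0 / 22.20 = 198

λ ≈ 198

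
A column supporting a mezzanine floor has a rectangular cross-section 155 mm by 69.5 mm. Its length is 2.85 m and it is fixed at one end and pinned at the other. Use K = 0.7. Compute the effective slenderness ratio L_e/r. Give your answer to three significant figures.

For a rectangle r_min = b/√12 = 69.5/√12 = 20.06 mm
L_e = K·L = 0.7 × 2.85 m = 1.995 m = 1995.0 mm
λ = L_e / r_min = 1995.0 / 20.06 = 99.4

λ ≈ 99.4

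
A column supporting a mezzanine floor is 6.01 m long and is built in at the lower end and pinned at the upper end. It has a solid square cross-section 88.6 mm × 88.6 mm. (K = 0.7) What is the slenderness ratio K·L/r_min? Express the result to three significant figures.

For a square r = a/√12 = 88.6/√12 = 25.58 mm
L_e = K·L = 0.7 × 6.01 m = 4.207 m = 4207.0 mm
λ = L_e / r_min = 4207.0 / 25.58 = 164

λ ≈ 164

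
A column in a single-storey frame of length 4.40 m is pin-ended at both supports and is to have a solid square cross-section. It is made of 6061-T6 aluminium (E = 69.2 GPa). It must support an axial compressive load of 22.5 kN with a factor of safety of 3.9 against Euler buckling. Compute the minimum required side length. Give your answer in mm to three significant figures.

a ≈ 73.9 mm

Required P_cr = n·P = 3.9 × 22.5 = 87.75 kN
L_e = K·L = 1 × 4.40 = 4.400 m
Required I = P_cr·L_e²/(π²E) = 8.775×10^4 × 4.400² / (π² × 6.92×10^10) = 2.487×10^-6 m⁴
I_req = 2.487×10^6 mm⁴
Solid square: I = a⁴/12  ⇒  a = (12I)^(1/4) = (12×2.487×10^6)^(1/4) = 73.9 mm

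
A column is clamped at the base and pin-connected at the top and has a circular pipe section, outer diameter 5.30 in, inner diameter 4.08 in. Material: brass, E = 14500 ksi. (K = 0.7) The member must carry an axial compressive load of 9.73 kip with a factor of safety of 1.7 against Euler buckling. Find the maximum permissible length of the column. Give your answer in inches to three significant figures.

L_max ≈ 666 in

d_o = 5.30 in, d_i = 4.08 in
I = π(d_o⁴ − d_i⁴)/64 = π(5.30⁴ − 4.080⁴)/64 = 25.13 in⁴
Required critical load P_cr = n·P = 1.7 × 9.73 = 16.54 kip = 1.654×10^4 lb
From P_cr = π²EI/(K·L)²:  L = (1/K)·√(π²EI/P_cr) = (1/0.7)·√(π²×1.45×10^7×25.13/1.654×10^4)
L = 666 in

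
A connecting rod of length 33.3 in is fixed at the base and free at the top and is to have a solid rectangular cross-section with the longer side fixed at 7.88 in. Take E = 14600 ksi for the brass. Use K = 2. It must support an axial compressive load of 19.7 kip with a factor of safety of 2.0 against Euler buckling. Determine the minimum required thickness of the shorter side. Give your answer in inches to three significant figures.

b ≈ 1.23 in

Required P_cr = n·P = 2.0 × 19.7 = 39.40 kip
L_e = K·L = 2 × 33.3 = 66.60 in
Required I = P_cr·L_e²/(π²E) = 3.940×10^4 × 66.60² / (π² × 1.46×10^7) = 1.213 in⁴
Rectangle, weak axis: I_min = h·b³/12 with h = 7.88 in fixed  ⇒  b = (12I/h)^(1/3) = 1.23 in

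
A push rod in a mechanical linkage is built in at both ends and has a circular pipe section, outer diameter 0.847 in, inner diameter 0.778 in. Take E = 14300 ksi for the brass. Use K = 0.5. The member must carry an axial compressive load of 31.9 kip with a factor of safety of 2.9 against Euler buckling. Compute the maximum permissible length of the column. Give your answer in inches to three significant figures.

d_o = 0.847 in, d_i = 0.778 in
I = π(d_o⁴ − d_i⁴)/64 = π(0.847⁴ − 0.7780⁴)/64 = 7.280×10^-3 in⁴
Required critical load P_cr = n·P = 2.9 × 31.9 = 92.51 kip = 9.251×10^4 lb
From P_cr = π²EI/(K·L)²:  L = (1/K)·√(π²EI/P_cr) = (1/0.5)·√(π²×1.43×10^7×7.280×10^-3/9.251×10^4)
L = 6.67 in

L_max ≈ 6.67 in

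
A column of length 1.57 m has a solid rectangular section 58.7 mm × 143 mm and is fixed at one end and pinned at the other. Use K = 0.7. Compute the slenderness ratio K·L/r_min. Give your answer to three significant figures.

Buckling occurs about the weak axis: I_min = h·b³/12 with b = 58.7 mm (the shorter side).
I_min = 143×58.7³/12 = 2.410×10^6 mm⁴
A = 8.394×10^3 mm²;  r_min = √(I/A) = √(2.410×10^6/8.394×10^3) = 16.95 mm
L_e = K·L = 0.7 × 1.57 m = 1.099 m = 1099.0 mm
λ = L_e / r_min = 1099.0 / 16.95 = 64.9

λ ≈ 64.9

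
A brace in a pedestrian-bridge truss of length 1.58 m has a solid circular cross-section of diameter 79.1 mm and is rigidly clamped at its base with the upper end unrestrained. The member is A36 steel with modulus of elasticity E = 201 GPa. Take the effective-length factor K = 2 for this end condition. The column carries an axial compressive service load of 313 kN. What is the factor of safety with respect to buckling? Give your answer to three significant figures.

n ≈ 1.22

I = πd⁴/64 = π×79.1⁴/64 = 1.922×10^6 mm⁴
I = 1.922×10^6 mm⁴ = 1.922×10^-6 m⁴
Effective length L_e = K·L = 2 × 1.58 = 3.160 m
P_cr = π²EI / L_e² = π² × 201×10⁹ × 1.922×10^-6 / 3.160² = 3.818×10^5 N
Factor of safety n = P_cr / P = 381.77 / 313 = 1.22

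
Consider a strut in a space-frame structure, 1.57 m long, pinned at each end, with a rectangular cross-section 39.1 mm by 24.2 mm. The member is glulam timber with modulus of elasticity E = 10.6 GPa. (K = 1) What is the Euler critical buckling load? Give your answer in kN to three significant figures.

Buckling occurs about the weak axis: I_min = h·b³/12 with b = 24.2 mm (the shorter side).
I_min = 39.1×24.2³/12 = 4.618×10^4 mm⁴
I = 4.618×10^4 mm⁴ = 4.618×10^-8 m⁴
Effective length L_e = K·L = 1 × 1.57 = 1.570 m
P_cr = π²EI / L_e² = π² × 10.6×10⁹ × 4.618×10^-8 / 1.570² = 1.960×10^3 N

P_cr ≈ 1.96 kN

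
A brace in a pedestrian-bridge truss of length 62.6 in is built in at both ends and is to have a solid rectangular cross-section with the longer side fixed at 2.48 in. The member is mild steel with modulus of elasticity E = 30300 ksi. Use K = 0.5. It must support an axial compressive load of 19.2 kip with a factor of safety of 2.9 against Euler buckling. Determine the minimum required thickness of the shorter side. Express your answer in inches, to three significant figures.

Required P_cr = n·P = 2.9 × 19.2 = 55.68 kip
L_e = K·L = 0.5 × 62.6 = 31.30 in
Required I = P_cr·L_e²/(π²E) = 5.568×10^4 × 31.30² / (π² × 3.03×10^7) = 0.1824 in⁴
Rectangle, weak axis: I_min = h·b³/12 with h = 2.48 in fixed  ⇒  b = (12I/h)^(1/3) = 0.959 in

b ≈ 0.959 in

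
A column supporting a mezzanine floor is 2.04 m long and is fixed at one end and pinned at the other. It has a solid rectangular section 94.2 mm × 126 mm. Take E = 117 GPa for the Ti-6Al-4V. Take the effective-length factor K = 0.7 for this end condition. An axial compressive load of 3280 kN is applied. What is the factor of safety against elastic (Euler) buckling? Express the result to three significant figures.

Buckling occurs about the weak axis: I_min = h·b³/12 with b = 94.2 mm (the shorter side).
I_min = 126×94.2³/12 = 8.777×10^6 mm⁴
I = 8.777×10^6 mm⁴ = 8.777×10^-6 m⁴
Effective length L_e = K·L = 0.7 × 2.04 = 1.428 m
P_cr = π²EI / L_e² = π² × 117×10⁹ × 8.777×10^-6 / 1.428² = 4.970×10^6 N
Factor of safety n = P_cr / P = 4970.2 / 3280 = 1.52

n ≈ 1.52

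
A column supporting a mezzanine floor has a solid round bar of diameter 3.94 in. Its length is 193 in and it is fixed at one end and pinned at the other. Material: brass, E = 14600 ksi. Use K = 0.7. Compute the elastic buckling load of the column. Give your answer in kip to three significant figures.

P_cr ≈ 93.4 kip

I = πd⁴/64 = π×3.94⁴/64 = 11.83 in⁴
Effective length L_e = K·L = 0.7 × 193 = 135.1 in
P_cr = π²EI / L_e² = π² × 14600×10³ × 11.83 / 135.1² = 9.339×10^4 lb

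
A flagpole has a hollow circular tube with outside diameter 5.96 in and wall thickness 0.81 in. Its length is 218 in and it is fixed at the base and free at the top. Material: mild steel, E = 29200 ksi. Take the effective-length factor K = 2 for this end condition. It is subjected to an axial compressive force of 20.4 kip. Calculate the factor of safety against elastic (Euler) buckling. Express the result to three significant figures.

n ≈ 3.31

Inner diameter d_i = 5.96 − 2×0.81 = 4.340 in
I = π(d_o⁴ − d_i⁴)/64 = π(5.96⁴ − 4.340⁴)/64 = 44.52 in⁴
Effective length L_e = K·L = 2 × 218 = 436.0 in
P_cr = π²EI / L_e² = π² × 29200×10³ × 44.52 / 436.0² = 6.750×10^4 lb
Factor of safety n = P_cr / P = 67.498 / 20.4 = 3.31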